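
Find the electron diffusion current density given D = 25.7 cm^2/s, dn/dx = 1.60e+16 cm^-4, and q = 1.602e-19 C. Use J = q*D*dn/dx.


Step 1: J = q * D * (dn/dx)
Step 2: J = 1.602e-19 * 25.7 * 1.60e+16
Step 3: J = 6.59e-02 A/cm^2

6.59e-02


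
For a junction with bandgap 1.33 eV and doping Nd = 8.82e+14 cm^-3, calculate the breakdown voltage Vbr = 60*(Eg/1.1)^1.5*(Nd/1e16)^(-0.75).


Step 1: Eg/1.1 = 1.33/1.1 = 1.209091
Step 2: (Eg/1.1)^1.5 = 1.209091^1.5 = 1.329500
Step 3: (Nd/1e16)^(-0.75) = (0.0882)^(-0.75) = 6.178721
Step 4: Vbr = 60 * 1.329500 * 6.178721 = 492.9 V

492.9


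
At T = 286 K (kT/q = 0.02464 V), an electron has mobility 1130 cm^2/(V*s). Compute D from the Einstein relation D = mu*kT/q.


Step 1: D = mu * (kT/q)
Step 2: D = 1130 * 0.02464
Step 3: D = 27.84 cm^2/s

27.84


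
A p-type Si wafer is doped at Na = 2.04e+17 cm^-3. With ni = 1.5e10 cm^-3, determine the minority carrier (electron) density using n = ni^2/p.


Step 1: Majority hole concentration p ≈ Na = 2.04e+17 cm^-3
Step 2: n = ni^2 / Na = (1.5e10)^2 / 2.04e+17
Step 3: n = 1.10e+03 cm^-3

1.10e+03


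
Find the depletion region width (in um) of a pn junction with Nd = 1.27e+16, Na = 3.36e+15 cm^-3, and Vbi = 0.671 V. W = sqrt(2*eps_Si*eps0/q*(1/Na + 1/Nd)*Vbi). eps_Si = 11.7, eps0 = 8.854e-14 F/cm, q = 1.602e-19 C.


Step 1: 1/Na + 1/Nd = 1/3.36e+15 + 1/1.27e+16 = 3.76359e-16
Step 2: 2*eps*eps0/q = 2*11.7*8.854e-14/1.602e-19 = 1.293281e+07
Step 3: W^2 = 1.293281e+07 * 3.76359e-16 * 0.671 = 3.26601e-09
Step 4: W = sqrt(3.26601e-09) = 5.715e-05 cm = 0.5715 um

0.5715


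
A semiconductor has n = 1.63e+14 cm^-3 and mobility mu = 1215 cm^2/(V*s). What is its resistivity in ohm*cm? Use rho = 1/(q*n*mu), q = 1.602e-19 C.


Step 1: sigma = q * n * mu = 1.602e-19 * 1.63e+14 * 1215 = 3.17268e-02 S/cm
Step 2: rho = 1 / sigma = 1 / 3.17268e-02 = 31.52 ohm*cm

31.52


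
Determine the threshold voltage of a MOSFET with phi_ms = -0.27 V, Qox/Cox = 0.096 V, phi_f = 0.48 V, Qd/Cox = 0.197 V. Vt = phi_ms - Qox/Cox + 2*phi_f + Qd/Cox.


Step 1: Vt = phi_ms - Qox/Cox + 2*phi_f + Qd/Cox
Step 2: Vt = -0.27 - 0.096 + 2*0.48 + 0.197
Step 3: Vt = -0.27 - 0.096 + 0.96 + 0.197
Step 4: Vt = 0.791 V

0.791


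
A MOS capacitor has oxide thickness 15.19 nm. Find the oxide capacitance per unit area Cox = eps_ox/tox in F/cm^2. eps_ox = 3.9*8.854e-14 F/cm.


Step 1: eps_ox = 3.9 * 8.854e-14 = 3.45306e-13 F/cm
Step 2: tox in cm = 15.19 nm * 1e-7 = 1.5190e-06 cm
Step 3: Cox = 3.45306e-13 / 1.5190e-06 = 2.27e-07 F/cm^2

2.27e-07


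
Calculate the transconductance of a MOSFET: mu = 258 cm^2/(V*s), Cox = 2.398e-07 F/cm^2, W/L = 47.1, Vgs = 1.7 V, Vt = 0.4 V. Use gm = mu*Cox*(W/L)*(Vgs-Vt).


Step 1: Vov = Vgs - Vt = 1.7 - 0.4 = 1.3 V
Step 2: gm = mu * Cox * (W/L) * Vov
Step 3: gm = 258 * 2.398e-07 * 47.1 * 1.3 = 3.79e-03 S

3.79e-03


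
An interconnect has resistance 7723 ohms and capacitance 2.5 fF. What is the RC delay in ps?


Step 1: tau = R * C
Step 2: tau = 7723 * 2.5 fF = 7723 * 2.5e-15 F
Step 3: tau = 1.93075e-11 s = 19.3075 ps

19.3075


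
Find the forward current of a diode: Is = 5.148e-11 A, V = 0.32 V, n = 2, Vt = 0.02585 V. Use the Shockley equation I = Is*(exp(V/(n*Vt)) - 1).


Step 1: V/(n*Vt) = 0.32/(2*0.02585) = 6.1896
Step 2: exp(6.1896) = 4.8765e+02
Step 3: I = 5.148e-11 * (4.8765e+02 - 1) = 2.51e-08 A

2.51e-08


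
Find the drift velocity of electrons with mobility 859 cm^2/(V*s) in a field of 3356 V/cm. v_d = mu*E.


Step 1: v_d = mu * E
Step 2: v_d = 859 * 3356 = 2882804
Step 3: v_d = 2.88e+06 cm/s

2.88e+06


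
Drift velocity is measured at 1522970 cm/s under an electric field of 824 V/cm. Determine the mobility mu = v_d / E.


Step 1: mu = v_d / E
Step 2: mu = 1522970 / 824
Step 3: mu = 1848.26 cm^2/(V*s)

1848.26


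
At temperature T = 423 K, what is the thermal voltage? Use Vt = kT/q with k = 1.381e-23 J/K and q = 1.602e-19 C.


Step 1: kT = 1.381e-23 * 423 = 5.84163e-21 J
Step 2: Vt = kT/q = 5.84163e-21 / 1.602e-19
Step 3: Vt = 0.03646 V

0.03646


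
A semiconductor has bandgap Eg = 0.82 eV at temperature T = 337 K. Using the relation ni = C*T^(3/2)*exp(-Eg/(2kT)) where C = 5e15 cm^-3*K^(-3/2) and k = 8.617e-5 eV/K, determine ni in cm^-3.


Step 1: Compute kT = 8.617e-5 * 337 = 0.02903929 eV
Step 2: Exponent = -Eg/(2kT) = -0.82/(2*0.02903929) = -14.11880
Step 3: T^(3/2) = 337^1.5 = 6186.50
Step 4: ni = 5e15 * 6186.50 * exp(-14.11880) = 2.28e+13 cm^-3

2.28e+13


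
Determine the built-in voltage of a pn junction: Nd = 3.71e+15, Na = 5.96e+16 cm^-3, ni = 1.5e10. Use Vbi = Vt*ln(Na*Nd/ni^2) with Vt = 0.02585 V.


Step 1: Compute Na*Nd/ni^2 = 5.96e+16 * 3.71e+15 / (1.5e10)^2 = 9.8274e+11
Step 2: ln(9.8274e+11) = 27.6136
Step 3: Vbi = 0.02585 * 27.6136 = 0.714 V

0.714


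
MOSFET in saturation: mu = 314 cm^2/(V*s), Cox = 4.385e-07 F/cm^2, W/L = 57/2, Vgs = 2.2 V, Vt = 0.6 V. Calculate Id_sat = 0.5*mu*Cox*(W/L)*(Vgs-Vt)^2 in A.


Step 1: Overdrive voltage Vov = Vgs - Vt = 2.2 - 0.6 = 1.6 V
Step 2: W/L = 57/2 = 28.5
Step 3: Id = 0.5 * 314 * 4.385e-07 * 28.5 * 1.6^2
Step 4: Id = 5.02e-03 A

5.02e-03


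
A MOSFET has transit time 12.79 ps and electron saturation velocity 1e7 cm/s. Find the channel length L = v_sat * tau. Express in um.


Step 1: tau in seconds = 12.79 ps * 1e-12 = 1.2790e-11 s
Step 2: L = v_sat * tau = 1e7 * 1.2790e-11 = 1.2790e-04 cm
Step 3: L in um = 1.2790e-04 * 1e4 = 1.279 um

1.279


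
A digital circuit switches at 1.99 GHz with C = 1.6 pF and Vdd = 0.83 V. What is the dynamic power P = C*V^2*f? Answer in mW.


Step 1: V^2 = 0.83^2 = 0.6889 V^2
Step 2: P = C*V^2*f = 1.6e-12 F * 0.6889 * 1.99e9 Hz
Step 3: P = 2.1934576e-03 W
Step 4: P = 2.193 mW

2.193


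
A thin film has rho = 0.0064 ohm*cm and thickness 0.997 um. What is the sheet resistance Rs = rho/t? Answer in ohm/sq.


Step 1: Convert thickness to cm: t = 0.997 um = 9.9700e-05 cm
Step 2: Rs = rho / t = 0.0064 / 9.9700e-05
Step 3: Rs = 64.2 ohm/sq

64.2


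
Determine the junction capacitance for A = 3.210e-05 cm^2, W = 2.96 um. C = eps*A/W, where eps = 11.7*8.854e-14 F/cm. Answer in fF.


Step 1: eps_Si = 11.7 * 8.854e-14 = 1.035918e-12 F/cm
Step 2: W in cm = 2.96 * 1e-4 = 2.96e-04 cm
Step 3: C = 1.035918e-12 * 3.210e-05 / 2.96e-04 = 1.123411e-13 F
Step 4: C = 112.34 fF

112.34


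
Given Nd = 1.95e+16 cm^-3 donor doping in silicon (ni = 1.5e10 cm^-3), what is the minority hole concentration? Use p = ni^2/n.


Step 1: Since Nd >> ni, n ≈ Nd = 1.95e+16 cm^-3
Step 2: p = ni^2 / n = (1.5e10)^2 / 1.95e+16
Step 3: p = 2.25e20 / 1.95e+16 = 1.15e+04 cm^-3

1.15e+04


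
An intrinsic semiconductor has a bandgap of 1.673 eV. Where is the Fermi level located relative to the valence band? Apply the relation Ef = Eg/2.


Step 1: For an intrinsic semiconductor, the Fermi level sits at midgap.
Step 2: Ef = Eg / 2 = 1.673 / 2 = 0.8365 eV

0.8365


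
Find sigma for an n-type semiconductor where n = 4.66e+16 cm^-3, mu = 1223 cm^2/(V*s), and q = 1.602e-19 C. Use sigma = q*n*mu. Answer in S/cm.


Step 1: sigma = q * n * mu
Step 2: sigma = 1.602e-19 * 4.66e+16 * 1223
Step 3: sigma = 9.130e+00 S/cm

9.130e+00


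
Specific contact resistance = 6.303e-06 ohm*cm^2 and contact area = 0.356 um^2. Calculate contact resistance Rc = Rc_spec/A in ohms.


Step 1: Convert area to cm^2: 0.356 um^2 = 3.5600e-09 cm^2
Step 2: Rc = Rc_spec / A = 6.303e-06 / 3.5600e-09
Step 3: Rc = 1.77e+03 ohms

1.77e+03


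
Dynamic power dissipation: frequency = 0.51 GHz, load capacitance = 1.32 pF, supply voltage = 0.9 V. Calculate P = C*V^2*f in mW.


Step 1: V^2 = 0.9^2 = 0.81 V^2
Step 2: P = C*V^2*f = 1.32e-12 F * 0.81 * 0.51e9 Hz
Step 3: P = 5.45292e-04 W
Step 4: P = 0.545 mW

0.545


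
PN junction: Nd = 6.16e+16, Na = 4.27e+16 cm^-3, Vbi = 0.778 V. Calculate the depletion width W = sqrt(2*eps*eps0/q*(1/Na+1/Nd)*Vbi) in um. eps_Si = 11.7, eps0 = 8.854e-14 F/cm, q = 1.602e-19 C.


Step 1: 1/Na + 1/Nd = 1/4.27e+16 + 1/6.16e+16 = 3.96530e-17
Step 2: 2*eps*eps0/q = 2*11.7*8.854e-14/1.602e-19 = 1.293281e+07
Step 3: W^2 = 1.293281e+07 * 3.96530e-17 * 0.778 = 3.98978e-10
Step 4: W = sqrt(3.98978e-10) = 1.997e-05 cm = 0.1997 um

0.1997


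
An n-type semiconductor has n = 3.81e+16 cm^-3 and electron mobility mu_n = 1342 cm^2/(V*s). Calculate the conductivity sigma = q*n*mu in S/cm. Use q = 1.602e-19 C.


Step 1: sigma = q * n * mu
Step 2: sigma = 1.602e-19 * 3.81e+16 * 1342
Step 3: sigma = 8.191e+00 S/cm

8.191e+00


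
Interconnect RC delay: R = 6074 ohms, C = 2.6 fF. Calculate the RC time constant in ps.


Step 1: tau = R * C
Step 2: tau = 6074 * 2.6 fF = 6074 * 2.6e-15 F
Step 3: tau = 1.57924e-11 s = 15.7924 ps

15.7924


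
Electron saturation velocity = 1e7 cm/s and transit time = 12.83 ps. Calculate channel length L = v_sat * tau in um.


Step 1: tau in seconds = 12.83 ps * 1e-12 = 1.2830e-11 s
Step 2: L = v_sat * tau = 1e7 * 1.2830e-11 = 1.2830e-04 cm
Step 3: L in um = 1.2830e-04 * 1e4 = 1.283 um

1.283


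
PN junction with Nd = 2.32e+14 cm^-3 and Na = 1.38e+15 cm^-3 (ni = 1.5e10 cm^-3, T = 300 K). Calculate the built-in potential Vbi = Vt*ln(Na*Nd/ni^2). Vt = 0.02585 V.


Step 1: Compute Na*Nd/ni^2 = 1.38e+15 * 2.32e+14 / (1.5e10)^2 = 1.4229e+09
Step 2: ln(1.4229e+09) = 21.0760
Step 3: Vbi = 0.02585 * 21.0760 = 0.545 V

0.545


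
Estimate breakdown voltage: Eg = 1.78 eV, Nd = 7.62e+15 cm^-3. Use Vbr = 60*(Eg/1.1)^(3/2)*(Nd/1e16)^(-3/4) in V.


Step 1: Eg/1.1 = 1.78/1.1 = 1.618182
Step 2: (Eg/1.1)^1.5 = 1.618182^1.5 = 2.058453
Step 3: (Nd/1e16)^(-0.75) = (0.762)^(-0.75) = 1.226122
Step 4: Vbr = 60 * 2.058453 * 1.226122 = 151.4 V

151.4


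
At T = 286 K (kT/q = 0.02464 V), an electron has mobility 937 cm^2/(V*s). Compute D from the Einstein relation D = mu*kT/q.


Step 1: D = mu * (kT/q)
Step 2: D = 937 * 0.02464
Step 3: D = 23.09 cm^2/s

23.09


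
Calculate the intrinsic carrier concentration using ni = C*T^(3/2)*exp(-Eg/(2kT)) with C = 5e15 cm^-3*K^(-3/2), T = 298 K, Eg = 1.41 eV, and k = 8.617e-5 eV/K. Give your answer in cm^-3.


Step 1: Compute kT = 8.617e-5 * 298 = 0.02567866 eV
Step 2: Exponent = -Eg/(2kT) = -1.41/(2*0.02567866) = -27.45470
Step 3: T^(3/2) = 298^1.5 = 5144.28
Step 4: ni = 5e15 * 5144.28 * exp(-27.45470) = 3.07e+07 cm^-3

3.07e+07


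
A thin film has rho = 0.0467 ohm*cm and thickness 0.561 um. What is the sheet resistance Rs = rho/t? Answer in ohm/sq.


Step 1: Convert thickness to cm: t = 0.561 um = 5.6100e-05 cm
Step 2: Rs = rho / t = 0.0467 / 5.6100e-05
Step 3: Rs = 832.4 ohm/sq

832.4


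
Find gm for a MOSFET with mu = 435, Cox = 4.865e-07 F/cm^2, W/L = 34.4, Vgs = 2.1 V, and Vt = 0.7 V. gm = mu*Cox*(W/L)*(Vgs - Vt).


Step 1: Vov = Vgs - Vt = 2.1 - 0.7 = 1.4 V
Step 2: gm = mu * Cox * (W/L) * Vov
Step 3: gm = 435 * 4.865e-07 * 34.4 * 1.4 = 1.02e-02 S

1.02e-02


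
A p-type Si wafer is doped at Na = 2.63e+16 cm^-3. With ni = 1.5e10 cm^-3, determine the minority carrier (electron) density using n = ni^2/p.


Step 1: Majority hole concentration p ≈ Na = 2.63e+16 cm^-3
Step 2: n = ni^2 / Na = (1.5e10)^2 / 2.63e+16
Step 3: n = 8.56e+03 cm^-3

8.56e+03


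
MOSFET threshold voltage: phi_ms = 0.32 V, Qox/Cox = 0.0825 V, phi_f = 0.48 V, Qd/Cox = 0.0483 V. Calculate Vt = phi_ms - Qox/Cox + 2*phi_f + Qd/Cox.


Step 1: Vt = phi_ms - Qox/Cox + 2*phi_f + Qd/Cox
Step 2: Vt = 0.32 - 0.0825 + 2*0.48 + 0.0483
Step 3: Vt = 0.32 - 0.0825 + 0.96 + 0.0483
Step 4: Vt = 1.2458 V

1.2458


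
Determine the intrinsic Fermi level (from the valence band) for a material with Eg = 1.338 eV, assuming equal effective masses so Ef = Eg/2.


Step 1: For an intrinsic semiconductor, the Fermi level sits at midgap.
Step 2: Ef = Eg / 2 = 1.338 / 2 = 0.669 eV

0.669


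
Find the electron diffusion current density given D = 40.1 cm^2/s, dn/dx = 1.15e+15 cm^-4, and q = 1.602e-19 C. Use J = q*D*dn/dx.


Step 1: J = q * D * (dn/dx)
Step 2: J = 1.602e-19 * 40.1 * 1.15e+15
Step 3: J = 7.39e-03 A/cm^2

7.39e-03


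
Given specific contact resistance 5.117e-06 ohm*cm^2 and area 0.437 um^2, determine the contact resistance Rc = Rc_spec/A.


Step 1: Convert area to cm^2: 0.437 um^2 = 4.3700e-09 cm^2
Step 2: Rc = Rc_spec / A = 5.117e-06 / 4.3700e-09
Step 3: Rc = 1.17e+03 ohms

1.17e+03


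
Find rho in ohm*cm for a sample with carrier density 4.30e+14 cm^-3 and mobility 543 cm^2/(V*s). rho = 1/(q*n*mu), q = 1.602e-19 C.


Step 1: sigma = q * n * mu = 1.602e-19 * 4.30e+14 * 543 = 3.74051e-02 S/cm
Step 2: rho = 1 / sigma = 1 / 3.74051e-02 = 26.73 ohm*cm

26.73


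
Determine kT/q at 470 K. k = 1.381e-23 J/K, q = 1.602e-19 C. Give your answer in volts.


Step 1: kT = 1.381e-23 * 470 = 6.4907e-21 J
Step 2: Vt = kT/q = 6.4907e-21 / 1.602e-19
Step 3: Vt = 0.04052 V

0.04052


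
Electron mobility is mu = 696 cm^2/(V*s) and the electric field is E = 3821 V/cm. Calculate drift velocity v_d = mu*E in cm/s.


Step 1: v_d = mu * E
Step 2: v_d = 696 * 3821 = 2659416
Step 3: v_d = 2.66e+06 cm/s

2.66e+06


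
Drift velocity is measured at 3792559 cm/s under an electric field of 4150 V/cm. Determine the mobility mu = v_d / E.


Step 1: mu = v_d / E
Step 2: mu = 3792559 / 4150
Step 3: mu = 913.87 cm^2/(V*s)

913.87


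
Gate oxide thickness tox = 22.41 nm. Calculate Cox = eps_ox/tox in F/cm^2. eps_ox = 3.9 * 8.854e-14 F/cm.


Step 1: eps_ox = 3.9 * 8.854e-14 = 3.45306e-13 F/cm
Step 2: tox in cm = 22.41 nm * 1e-7 = 2.2410e-06 cm
Step 3: Cox = 3.45306e-13 / 2.2410e-06 = 1.54e-07 F/cm^2

1.54e-07


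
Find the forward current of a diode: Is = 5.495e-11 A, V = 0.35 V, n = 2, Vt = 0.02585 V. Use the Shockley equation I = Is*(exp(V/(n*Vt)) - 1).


Step 1: V/(n*Vt) = 0.35/(2*0.02585) = 6.7698
Step 2: exp(6.7698) = 8.7114e+02
Step 3: I = 5.495e-11 * (8.7114e+02 - 1) = 4.78e-08 A

4.78e-08


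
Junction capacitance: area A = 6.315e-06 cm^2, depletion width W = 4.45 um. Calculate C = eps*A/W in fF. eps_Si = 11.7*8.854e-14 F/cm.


Step 1: eps_Si = 11.7 * 8.854e-14 = 1.035918e-12 F/cm
Step 2: W in cm = 4.45 * 1e-4 = 4.45e-04 cm
Step 3: C = 1.035918e-12 * 6.315e-06 / 4.45e-04 = 1.470072e-14 F
Step 4: C = 14.7 fF

14.7


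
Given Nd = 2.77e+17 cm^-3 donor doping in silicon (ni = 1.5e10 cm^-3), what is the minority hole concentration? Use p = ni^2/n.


Step 1: Since Nd >> ni, n ≈ Nd = 2.77e+17 cm^-3
Step 2: p = ni^2 / n = (1.5e10)^2 / 2.77e+17
Step 3: p = 2.25e20 / 2.77e+17 = 8.12e+02 cm^-3

8.12e+02


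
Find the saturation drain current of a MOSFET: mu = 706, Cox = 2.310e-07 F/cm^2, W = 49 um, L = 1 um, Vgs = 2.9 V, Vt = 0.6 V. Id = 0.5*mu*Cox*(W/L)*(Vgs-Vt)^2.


Step 1: Overdrive voltage Vov = Vgs - Vt = 2.9 - 0.6 = 2.3 V
Step 2: W/L = 49/1 = 49
Step 3: Id = 0.5 * 706 * 2.310e-07 * 49 * 2.3^2
Step 4: Id = 2.11e-02 A

2.11e-02


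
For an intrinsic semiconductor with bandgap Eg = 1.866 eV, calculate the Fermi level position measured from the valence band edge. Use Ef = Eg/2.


Step 1: For an intrinsic semiconductor, the Fermi level sits at midgap.
Step 2: Ef = Eg / 2 = 1.866 / 2 = 0.933 eV

0.933


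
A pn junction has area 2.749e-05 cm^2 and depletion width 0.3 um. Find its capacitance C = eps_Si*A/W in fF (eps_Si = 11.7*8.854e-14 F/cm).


Step 1: eps_Si = 11.7 * 8.854e-14 = 1.035918e-12 F/cm
Step 2: W in cm = 0.3 * 1e-4 = 3.00e-05 cm
Step 3: C = 1.035918e-12 * 2.749e-05 / 3.00e-05 = 9.492462e-13 F
Step 4: C = 949.25 fF

949.25


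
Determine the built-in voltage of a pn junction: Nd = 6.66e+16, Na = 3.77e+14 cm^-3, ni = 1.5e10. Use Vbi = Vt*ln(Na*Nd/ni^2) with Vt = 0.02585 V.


Step 1: Compute Na*Nd/ni^2 = 3.77e+14 * 6.66e+16 / (1.5e10)^2 = 1.1159e+11
Step 2: ln(1.1159e+11) = 25.4381
Step 3: Vbi = 0.02585 * 25.4381 = 0.658 V

0.658


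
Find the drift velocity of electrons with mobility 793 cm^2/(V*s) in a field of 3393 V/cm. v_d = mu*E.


Step 1: v_d = mu * E
Step 2: v_d = 793 * 3393 = 2690649
Step 3: v_d = 2.69e+06 cm/s

2.69e+06


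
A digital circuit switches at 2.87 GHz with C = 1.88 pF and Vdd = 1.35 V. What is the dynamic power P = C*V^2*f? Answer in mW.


Step 1: V^2 = 1.35^2 = 1.8225 V^2
Step 2: P = C*V^2*f = 1.88e-12 F * 1.8225 * 2.87e9 Hz
Step 3: P = 9.833481e-03 W
Step 4: P = 9.833 mW

9.833


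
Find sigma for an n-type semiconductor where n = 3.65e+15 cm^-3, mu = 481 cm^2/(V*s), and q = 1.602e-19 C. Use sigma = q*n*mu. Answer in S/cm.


Step 1: sigma = q * n * mu
Step 2: sigma = 1.602e-19 * 3.65e+15 * 481
Step 3: sigma = 2.813e-01 S/cm

2.813e-01


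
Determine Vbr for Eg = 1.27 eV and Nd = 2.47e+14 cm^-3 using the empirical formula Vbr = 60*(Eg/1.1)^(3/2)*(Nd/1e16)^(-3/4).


Step 1: Eg/1.1 = 1.27/1.1 = 1.154545
Step 2: (Eg/1.1)^1.5 = 1.154545^1.5 = 1.240556
Step 3: (Nd/1e16)^(-0.75) = (0.0247)^(-0.75) = 16.050083
Step 4: Vbr = 60 * 1.240556 * 16.050083 = 1194.7 V

1194.7


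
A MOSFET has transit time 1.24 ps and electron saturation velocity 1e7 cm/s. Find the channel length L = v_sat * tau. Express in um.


Step 1: tau in seconds = 1.24 ps * 1e-12 = 1.2400e-12 s
Step 2: L = v_sat * tau = 1e7 * 1.2400e-12 = 1.2400e-05 cm
Step 3: L in um = 1.2400e-05 * 1e4 = 0.124 um

0.124


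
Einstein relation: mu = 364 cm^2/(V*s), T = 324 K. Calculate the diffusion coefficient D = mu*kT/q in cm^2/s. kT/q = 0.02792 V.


Step 1: D = mu * (kT/q)
Step 2: D = 364 * 0.02792
Step 3: D = 10.16 cm^2/s

10.16


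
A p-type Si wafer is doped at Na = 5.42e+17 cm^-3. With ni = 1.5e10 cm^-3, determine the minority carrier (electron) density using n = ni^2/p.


Step 1: Majority hole concentration p ≈ Na = 5.42e+17 cm^-3
Step 2: n = ni^2 / Na = (1.5e10)^2 / 5.42e+17
Step 3: n = 4.15e+02 cm^-3

4.15e+02


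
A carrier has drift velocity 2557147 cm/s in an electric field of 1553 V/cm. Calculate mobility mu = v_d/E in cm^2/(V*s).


Step 1: mu = v_d / E
Step 2: mu = 2557147 / 1553
Step 3: mu = 1646.59 cm^2/(V*s)

1646.59


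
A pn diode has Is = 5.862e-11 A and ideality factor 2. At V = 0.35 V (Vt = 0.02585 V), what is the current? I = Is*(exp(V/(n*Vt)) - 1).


Step 1: V/(n*Vt) = 0.35/(2*0.02585) = 6.7698
Step 2: exp(6.7698) = 8.7114e+02
Step 3: I = 5.862e-11 * (8.7114e+02 - 1) = 5.10e-08 A

5.10e-08


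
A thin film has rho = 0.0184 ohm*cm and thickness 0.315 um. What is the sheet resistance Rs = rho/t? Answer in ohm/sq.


Step 1: Convert thickness to cm: t = 0.315 um = 3.1500e-05 cm
Step 2: Rs = rho / t = 0.0184 / 3.1500e-05
Step 3: Rs = 584.1 ohm/sq

584.1


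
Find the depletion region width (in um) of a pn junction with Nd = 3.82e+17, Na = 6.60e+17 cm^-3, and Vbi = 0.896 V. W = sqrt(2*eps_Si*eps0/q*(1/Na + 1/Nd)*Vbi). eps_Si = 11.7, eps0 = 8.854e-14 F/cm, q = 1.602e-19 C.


Step 1: 1/Na + 1/Nd = 1/6.60e+17 + 1/3.82e+17 = 4.13295e-18
Step 2: 2*eps*eps0/q = 2*11.7*8.854e-14/1.602e-19 = 1.293281e+07
Step 3: W^2 = 1.293281e+07 * 4.13295e-18 * 0.896 = 4.78918e-11
Step 4: W = sqrt(4.78918e-11) = 6.920e-06 cm = 0.0692 um

0.0692


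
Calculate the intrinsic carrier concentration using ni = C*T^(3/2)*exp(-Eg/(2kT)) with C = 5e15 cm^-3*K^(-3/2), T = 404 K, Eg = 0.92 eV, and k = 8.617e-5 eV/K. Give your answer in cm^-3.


Step 1: Compute kT = 8.617e-5 * 404 = 0.03481268 eV
Step 2: Exponent = -Eg/(2kT) = -0.92/(2*0.03481268) = -13.21358
Step 3: T^(3/2) = 404^1.5 = 8120.30
Step 4: ni = 5e15 * 8120.30 * exp(-13.21358) = 7.41e+13 cm^-3

7.41e+13


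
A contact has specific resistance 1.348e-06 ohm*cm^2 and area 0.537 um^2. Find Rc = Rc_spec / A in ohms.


Step 1: Convert area to cm^2: 0.537 um^2 = 5.3700e-09 cm^2
Step 2: Rc = Rc_spec / A = 1.348e-06 / 5.3700e-09
Step 3: Rc = 2.51e+02 ohms

2.51e+02


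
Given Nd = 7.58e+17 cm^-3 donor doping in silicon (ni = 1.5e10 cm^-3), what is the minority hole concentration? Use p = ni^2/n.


Step 1: Since Nd >> ni, n ≈ Nd = 7.58e+17 cm^-3
Step 2: p = ni^2 / n = (1.5e10)^2 / 7.58e+17
Step 3: p = 2.25e20 / 7.58e+17 = 2.97e+02 cm^-3

2.97e+02


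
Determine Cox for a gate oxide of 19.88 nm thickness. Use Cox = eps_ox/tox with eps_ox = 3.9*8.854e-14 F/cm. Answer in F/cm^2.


Step 1: eps_ox = 3.9 * 8.854e-14 = 3.45306e-13 F/cm
Step 2: tox in cm = 19.88 nm * 1e-7 = 1.9880e-06 cm
Step 3: Cox = 3.45306e-13 / 1.9880e-06 = 1.74e-07 F/cm^2

1.74e-07


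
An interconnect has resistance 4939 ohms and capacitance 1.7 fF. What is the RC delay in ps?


Step 1: tau = R * C
Step 2: tau = 4939 * 1.7 fF = 4939 * 1.7e-15 F
Step 3: tau = 8.3963e-12 s = 8.3963 ps

8.3963


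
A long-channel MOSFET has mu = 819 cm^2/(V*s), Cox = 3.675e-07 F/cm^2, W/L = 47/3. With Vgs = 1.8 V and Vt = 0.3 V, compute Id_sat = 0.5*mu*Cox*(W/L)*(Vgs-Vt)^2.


Step 1: Overdrive voltage Vov = Vgs - Vt = 1.8 - 0.3 = 1.5 V
Step 2: W/L = 47/3 = 15.6667
Step 3: Id = 0.5 * 819 * 3.675e-07 * 15.6667 * 1.5^2
Step 4: Id = 5.30e-03 A

5.30e-03


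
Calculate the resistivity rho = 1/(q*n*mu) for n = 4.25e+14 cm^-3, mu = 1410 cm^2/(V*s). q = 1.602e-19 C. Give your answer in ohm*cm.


Step 1: sigma = q * n * mu = 1.602e-19 * 4.25e+14 * 1410 = 9.59999e-02 S/cm
Step 2: rho = 1 / sigma = 1 / 9.59999e-02 = 10.42 ohm*cm

10.42


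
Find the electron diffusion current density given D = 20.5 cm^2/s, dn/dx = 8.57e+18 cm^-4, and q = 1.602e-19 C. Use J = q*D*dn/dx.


Step 1: J = q * D * (dn/dx)
Step 2: J = 1.602e-19 * 20.5 * 8.57e+18
Step 3: J = 2.81e+01 A/cm^2

2.81e+01


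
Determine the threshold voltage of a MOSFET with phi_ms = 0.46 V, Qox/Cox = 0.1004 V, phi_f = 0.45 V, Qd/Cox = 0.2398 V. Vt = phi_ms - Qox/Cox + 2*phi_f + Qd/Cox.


Step 1: Vt = phi_ms - Qox/Cox + 2*phi_f + Qd/Cox
Step 2: Vt = 0.46 - 0.1004 + 2*0.45 + 0.2398
Step 3: Vt = 0.46 - 0.1004 + 0.9 + 0.2398
Step 4: Vt = 1.4994 V

1.4994


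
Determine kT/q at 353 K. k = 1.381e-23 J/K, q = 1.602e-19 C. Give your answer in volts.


Step 1: kT = 1.381e-23 * 353 = 4.87493e-21 J
Step 2: Vt = kT/q = 4.87493e-21 / 1.602e-19
Step 3: Vt = 0.03043 V

0.03043


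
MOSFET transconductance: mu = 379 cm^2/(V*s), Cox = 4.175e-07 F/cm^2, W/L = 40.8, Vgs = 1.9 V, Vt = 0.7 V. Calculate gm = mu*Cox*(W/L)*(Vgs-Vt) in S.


Step 1: Vov = Vgs - Vt = 1.9 - 0.7 = 1.2 V
Step 2: gm = mu * Cox * (W/L) * Vov
Step 3: gm = 379 * 4.175e-07 * 40.8 * 1.2 = 7.75e-03 S

7.75e-03


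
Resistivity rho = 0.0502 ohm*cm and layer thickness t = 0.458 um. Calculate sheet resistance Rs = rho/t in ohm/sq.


Step 1: Convert thickness to cm: t = 0.458 um = 4.5800e-05 cm
Step 2: Rs = rho / t = 0.0502 / 4.5800e-05
Step 3: Rs = 1096.1 ohm/sq

1096.1


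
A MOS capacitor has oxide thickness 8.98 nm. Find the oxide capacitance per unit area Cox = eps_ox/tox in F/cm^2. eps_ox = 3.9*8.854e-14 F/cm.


Step 1: eps_ox = 3.9 * 8.854e-14 = 3.45306e-13 F/cm
Step 2: tox in cm = 8.98 nm * 1e-7 = 8.9800e-07 cm
Step 3: Cox = 3.45306e-13 / 8.9800e-07 = 3.85e-07 F/cm^2

3.85e-07


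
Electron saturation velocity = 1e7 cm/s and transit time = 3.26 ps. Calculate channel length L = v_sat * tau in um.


Step 1: tau in seconds = 3.26 ps * 1e-12 = 3.2600e-12 s
Step 2: L = v_sat * tau = 1e7 * 3.2600e-12 = 3.2600e-05 cm
Step 3: L in um = 3.2600e-05 * 1e4 = 0.326 um

0.326


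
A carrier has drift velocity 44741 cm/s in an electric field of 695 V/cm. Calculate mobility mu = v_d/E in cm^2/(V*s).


Step 1: mu = v_d / E
Step 2: mu = 44741 / 695
Step 3: mu = 64.38 cm^2/(V*s)

64.38


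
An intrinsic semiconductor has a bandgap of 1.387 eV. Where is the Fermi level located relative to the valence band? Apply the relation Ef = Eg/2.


Step 1: For an intrinsic semiconductor, the Fermi level sits at midgap.
Step 2: Ef = Eg / 2 = 1.387 / 2 = 0.6935 eV

0.6935


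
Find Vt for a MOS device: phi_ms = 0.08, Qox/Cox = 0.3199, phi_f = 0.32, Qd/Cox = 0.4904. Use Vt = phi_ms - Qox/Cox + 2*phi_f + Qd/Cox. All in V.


Step 1: Vt = phi_ms - Qox/Cox + 2*phi_f + Qd/Cox
Step 2: Vt = 0.08 - 0.3199 + 2*0.32 + 0.4904
Step 3: Vt = 0.08 - 0.3199 + 0.64 + 0.4904
Step 4: Vt = 0.8905 V

0.8905


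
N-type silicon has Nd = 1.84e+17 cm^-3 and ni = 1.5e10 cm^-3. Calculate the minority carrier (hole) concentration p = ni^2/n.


Step 1: Since Nd >> ni, n ≈ Nd = 1.84e+17 cm^-3
Step 2: p = ni^2 / n = (1.5e10)^2 / 1.84e+17
Step 3: p = 2.25e20 / 1.84e+17 = 1.22e+03 cm^-3

1.22e+03


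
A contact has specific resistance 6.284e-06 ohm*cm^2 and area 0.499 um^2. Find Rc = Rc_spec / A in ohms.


Step 1: Convert area to cm^2: 0.499 um^2 = 4.9900e-09 cm^2
Step 2: Rc = Rc_spec / A = 6.284e-06 / 4.9900e-09
Step 3: Rc = 1.26e+03 ohms

1.26e+03


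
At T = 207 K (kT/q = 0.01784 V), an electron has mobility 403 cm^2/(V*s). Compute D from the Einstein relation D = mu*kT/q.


Step 1: D = mu * (kT/q)
Step 2: D = 403 * 0.01784
Step 3: D = 7.19 cm^2/s

7.19


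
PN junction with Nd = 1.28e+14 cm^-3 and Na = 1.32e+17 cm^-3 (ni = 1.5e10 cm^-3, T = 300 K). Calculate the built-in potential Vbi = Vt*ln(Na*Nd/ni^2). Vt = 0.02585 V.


Step 1: Compute Na*Nd/ni^2 = 1.32e+17 * 1.28e+14 / (1.5e10)^2 = 7.5093e+10
Step 2: ln(7.5093e+10) = 25.0420
Step 3: Vbi = 0.02585 * 25.0420 = 0.647 V

0.647


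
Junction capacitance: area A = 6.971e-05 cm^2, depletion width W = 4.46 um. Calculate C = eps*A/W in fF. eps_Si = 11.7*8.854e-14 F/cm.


Step 1: eps_Si = 11.7 * 8.854e-14 = 1.035918e-12 F/cm
Step 2: W in cm = 4.46 * 1e-4 = 4.46e-04 cm
Step 3: C = 1.035918e-12 * 6.971e-05 / 4.46e-04 = 1.619144e-13 F
Step 4: C = 161.91 fF

161.91


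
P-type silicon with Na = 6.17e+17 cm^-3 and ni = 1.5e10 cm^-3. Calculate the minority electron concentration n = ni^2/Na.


Step 1: Majority hole concentration p ≈ Na = 6.17e+17 cm^-3
Step 2: n = ni^2 / Na = (1.5e10)^2 / 6.17e+17
Step 3: n = 3.65e+02 cm^-3

3.65e+02


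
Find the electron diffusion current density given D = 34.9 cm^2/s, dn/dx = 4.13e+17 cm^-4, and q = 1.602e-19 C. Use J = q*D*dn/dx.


Step 1: J = q * D * (dn/dx)
Step 2: J = 1.602e-19 * 34.9 * 4.13e+17
Step 3: J = 2.31e+00 A/cm^2

2.31e+00


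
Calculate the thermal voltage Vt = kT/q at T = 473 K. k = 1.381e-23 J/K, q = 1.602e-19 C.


Step 1: kT = 1.381e-23 * 473 = 6.53213e-21 J
Step 2: Vt = kT/q = 6.53213e-21 / 1.602e-19
Step 3: Vt = 0.04077 V

0.04077


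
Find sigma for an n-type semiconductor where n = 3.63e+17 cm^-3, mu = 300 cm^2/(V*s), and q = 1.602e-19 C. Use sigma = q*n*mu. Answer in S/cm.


Step 1: sigma = q * n * mu
Step 2: sigma = 1.602e-19 * 3.63e+17 * 300
Step 3: sigma = 1.745e+01 S/cm

1.745e+01


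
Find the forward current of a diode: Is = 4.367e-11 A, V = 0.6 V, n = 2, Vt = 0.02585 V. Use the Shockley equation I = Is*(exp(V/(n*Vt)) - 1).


Step 1: V/(n*Vt) = 0.6/(2*0.02585) = 11.6054
Step 2: exp(11.6054) = 1.0969e+05
Step 3: I = 4.367e-11 * (1.0969e+05 - 1) = 4.79e-06 A

4.79e-06


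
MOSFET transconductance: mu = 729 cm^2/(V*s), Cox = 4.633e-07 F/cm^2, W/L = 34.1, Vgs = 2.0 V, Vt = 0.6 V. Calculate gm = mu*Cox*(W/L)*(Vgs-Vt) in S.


Step 1: Vov = Vgs - Vt = 2.0 - 0.6 = 1.4 V
Step 2: gm = mu * Cox * (W/L) * Vov
Step 3: gm = 729 * 4.633e-07 * 34.1 * 1.4 = 1.61e-02 S

1.61e-02


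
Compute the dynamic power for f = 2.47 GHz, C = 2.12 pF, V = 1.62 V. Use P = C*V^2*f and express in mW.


Step 1: V^2 = 1.62^2 = 2.6244 V^2
Step 2: P = C*V^2*f = 2.12e-12 F * 2.6244 * 2.47e9 Hz
Step 3: P = 1.374240816e-02 W
Step 4: P = 13.742 mW

13.742


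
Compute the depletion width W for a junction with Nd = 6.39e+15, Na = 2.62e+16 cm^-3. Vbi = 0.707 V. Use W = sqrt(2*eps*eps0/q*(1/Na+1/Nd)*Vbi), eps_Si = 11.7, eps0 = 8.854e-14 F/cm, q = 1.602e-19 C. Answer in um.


Step 1: 1/Na + 1/Nd = 1/2.62e+16 + 1/6.39e+15 = 1.94662e-16
Step 2: 2*eps*eps0/q = 2*11.7*8.854e-14/1.602e-19 = 1.293281e+07
Step 3: W^2 = 1.293281e+07 * 1.94662e-16 * 0.707 = 1.77989e-09
Step 4: W = sqrt(1.77989e-09) = 4.219e-05 cm = 0.4219 um

0.4219


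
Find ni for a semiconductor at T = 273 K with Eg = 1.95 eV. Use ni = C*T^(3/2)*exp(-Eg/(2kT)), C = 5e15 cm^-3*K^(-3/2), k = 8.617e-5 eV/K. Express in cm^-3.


Step 1: Compute kT = 8.617e-5 * 273 = 0.02352441 eV
Step 2: Exponent = -Eg/(2kT) = -1.95/(2*0.02352441) = -41.44631
Step 3: T^(3/2) = 273^1.5 = 4510.70
Step 4: ni = 5e15 * 4510.70 * exp(-41.44631) = 2.26e+01 cm^-3

2.26e+01


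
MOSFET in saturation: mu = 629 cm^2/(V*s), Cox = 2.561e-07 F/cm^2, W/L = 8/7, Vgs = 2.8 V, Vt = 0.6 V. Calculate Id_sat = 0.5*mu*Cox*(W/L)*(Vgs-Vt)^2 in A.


Step 1: Overdrive voltage Vov = Vgs - Vt = 2.8 - 0.6 = 2.2 V
Step 2: W/L = 8/7 = 1.14286
Step 3: Id = 0.5 * 629 * 2.561e-07 * 1.14286 * 2.2^2
Step 4: Id = 4.46e-04 A

4.46e-04


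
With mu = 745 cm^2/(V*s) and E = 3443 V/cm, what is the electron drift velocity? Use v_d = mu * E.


Step 1: v_d = mu * E
Step 2: v_d = 745 * 3443 = 2565035
Step 3: v_d = 2.57e+06 cm/s

2.57e+06


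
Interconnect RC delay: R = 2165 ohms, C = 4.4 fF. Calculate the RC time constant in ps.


Step 1: tau = R * C
Step 2: tau = 2165 * 4.4 fF = 2165 * 4.4e-15 F
Step 3: tau = 9.526e-12 s = 9.526 ps

9.526


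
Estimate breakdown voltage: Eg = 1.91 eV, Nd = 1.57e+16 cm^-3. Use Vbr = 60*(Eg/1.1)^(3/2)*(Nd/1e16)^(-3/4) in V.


Step 1: Eg/1.1 = 1.91/1.1 = 1.736364
Step 2: (Eg/1.1)^1.5 = 1.736364^1.5 = 2.288027
Step 3: (Nd/1e16)^(-0.75) = (1.57)^(-0.75) = 0.712977
Step 4: Vbr = 60 * 2.288027 * 0.712977 = 97.9 V

97.9


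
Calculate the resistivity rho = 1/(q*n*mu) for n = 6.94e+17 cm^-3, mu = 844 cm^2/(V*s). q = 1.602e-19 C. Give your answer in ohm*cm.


Step 1: sigma = q * n * mu = 1.602e-19 * 6.94e+17 * 844 = 9.38349e+01 S/cm
Step 2: rho = 1 / sigma = 1 / 9.38349e+01 = 0.01066 ohm*cm

0.01066


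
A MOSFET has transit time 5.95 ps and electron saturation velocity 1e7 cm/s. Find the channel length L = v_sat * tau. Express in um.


Step 1: tau in seconds = 5.95 ps * 1e-12 = 5.9500e-12 s
Step 2: L = v_sat * tau = 1e7 * 5.9500e-12 = 5.9500e-05 cm
Step 3: L in um = 5.9500e-05 * 1e4 = 0.595 um

0.595


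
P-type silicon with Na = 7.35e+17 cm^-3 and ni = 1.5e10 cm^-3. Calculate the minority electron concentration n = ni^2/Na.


Step 1: Majority hole concentration p ≈ Na = 7.35e+17 cm^-3
Step 2: n = ni^2 / Na = (1.5e10)^2 / 7.35e+17
Step 3: n = 3.06e+02 cm^-3

3.06e+02


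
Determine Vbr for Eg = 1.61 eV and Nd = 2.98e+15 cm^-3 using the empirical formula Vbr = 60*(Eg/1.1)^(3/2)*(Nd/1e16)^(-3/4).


Step 1: Eg/1.1 = 1.61/1.1 = 1.463636
Step 2: (Eg/1.1)^1.5 = 1.463636^1.5 = 1.770719
Step 3: (Nd/1e16)^(-0.75) = (0.298)^(-0.75) = 2.479350
Step 4: Vbr = 60 * 1.770719 * 2.479350 = 263.4 V

263.4


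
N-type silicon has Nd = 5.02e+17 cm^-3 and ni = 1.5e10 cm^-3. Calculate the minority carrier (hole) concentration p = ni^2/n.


Step 1: Since Nd >> ni, n ≈ Nd = 5.02e+17 cm^-3
Step 2: p = ni^2 / n = (1.5e10)^2 / 5.02e+17
Step 3: p = 2.25e20 / 5.02e+17 = 4.48e+02 cm^-3

4.48e+02


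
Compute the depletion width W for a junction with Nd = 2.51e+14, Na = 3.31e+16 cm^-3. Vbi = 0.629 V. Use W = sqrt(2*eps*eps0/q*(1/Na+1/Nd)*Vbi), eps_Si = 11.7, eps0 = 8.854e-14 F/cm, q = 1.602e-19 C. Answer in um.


Step 1: 1/Na + 1/Nd = 1/3.31e+16 + 1/2.51e+14 = 4.01428e-15
Step 2: 2*eps*eps0/q = 2*11.7*8.854e-14/1.602e-19 = 1.293281e+07
Step 3: W^2 = 1.293281e+07 * 4.01428e-15 * 0.629 = 3.26551e-08
Step 4: W = sqrt(3.26551e-08) = 1.807e-04 cm = 1.807 um

1.807


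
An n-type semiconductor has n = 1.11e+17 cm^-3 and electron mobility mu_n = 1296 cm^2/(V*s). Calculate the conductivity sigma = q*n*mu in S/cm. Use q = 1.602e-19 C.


Step 1: sigma = q * n * mu
Step 2: sigma = 1.602e-19 * 1.11e+17 * 1296
Step 3: sigma = 2.305e+01 S/cm

2.305e+01


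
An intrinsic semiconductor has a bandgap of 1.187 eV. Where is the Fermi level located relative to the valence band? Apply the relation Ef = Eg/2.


Step 1: For an intrinsic semiconductor, the Fermi level sits at midgap.
Step 2: Ef = Eg / 2 = 1.187 / 2 = 0.5935 eV

0.5935


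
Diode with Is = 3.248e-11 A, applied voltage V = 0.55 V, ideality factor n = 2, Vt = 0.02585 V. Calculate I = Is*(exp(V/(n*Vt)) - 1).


Step 1: V/(n*Vt) = 0.55/(2*0.02585) = 10.6383
Step 2: exp(10.6383) = 4.1702e+04
Step 3: I = 3.248e-11 * (4.1702e+04 - 1) = 1.35e-06 A

1.35e-06


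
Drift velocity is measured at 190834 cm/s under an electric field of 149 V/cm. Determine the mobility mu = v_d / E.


Step 1: mu = v_d / E
Step 2: mu = 190834 / 149
Step 3: mu = 1280.77 cm^2/(V*s)

1280.77


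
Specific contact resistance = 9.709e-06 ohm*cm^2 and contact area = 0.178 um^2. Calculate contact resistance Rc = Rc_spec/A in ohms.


Step 1: Convert area to cm^2: 0.178 um^2 = 1.7800e-09 cm^2
Step 2: Rc = Rc_spec / A = 9.709e-06 / 1.7800e-09
Step 3: Rc = 5.45e+03 ohms

5.45e+03


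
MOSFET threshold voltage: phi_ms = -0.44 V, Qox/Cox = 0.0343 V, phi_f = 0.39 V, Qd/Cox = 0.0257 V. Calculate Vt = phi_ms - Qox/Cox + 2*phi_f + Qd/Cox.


Step 1: Vt = phi_ms - Qox/Cox + 2*phi_f + Qd/Cox
Step 2: Vt = -0.44 - 0.0343 + 2*0.39 + 0.0257
Step 3: Vt = -0.44 - 0.0343 + 0.78 + 0.0257
Step 4: Vt = 0.3314 V

0.3314


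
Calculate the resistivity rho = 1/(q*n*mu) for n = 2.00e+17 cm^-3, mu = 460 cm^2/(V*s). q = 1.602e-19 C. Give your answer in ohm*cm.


Step 1: sigma = q * n * mu = 1.602e-19 * 2.00e+17 * 460 = 1.47384e+01 S/cm
Step 2: rho = 1 / sigma = 1 / 1.47384e+01 = 0.06785 ohm*cm

0.06785


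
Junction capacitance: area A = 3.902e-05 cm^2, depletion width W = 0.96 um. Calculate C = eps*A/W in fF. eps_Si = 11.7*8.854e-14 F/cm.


Step 1: eps_Si = 11.7 * 8.854e-14 = 1.035918e-12 F/cm
Step 2: W in cm = 0.96 * 1e-4 = 9.60e-05 cm
Step 3: C = 1.035918e-12 * 3.902e-05 / 9.60e-05 = 4.210575e-13 F
Step 4: C = 421.06 fF

421.06


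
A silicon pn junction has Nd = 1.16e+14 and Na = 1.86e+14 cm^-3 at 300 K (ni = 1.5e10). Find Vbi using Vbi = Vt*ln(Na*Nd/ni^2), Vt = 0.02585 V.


Step 1: Compute Na*Nd/ni^2 = 1.86e+14 * 1.16e+14 / (1.5e10)^2 = 9.5893e+07
Step 2: ln(9.5893e+07) = 18.3787
Step 3: Vbi = 0.02585 * 18.3787 = 0.475 V

0.475


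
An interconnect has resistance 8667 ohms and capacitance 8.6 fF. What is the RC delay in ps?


Step 1: tau = R * C
Step 2: tau = 8667 * 8.6 fF = 8667 * 8.6e-15 F
Step 3: tau = 7.45362e-11 s = 74.5362 ps

74.5362


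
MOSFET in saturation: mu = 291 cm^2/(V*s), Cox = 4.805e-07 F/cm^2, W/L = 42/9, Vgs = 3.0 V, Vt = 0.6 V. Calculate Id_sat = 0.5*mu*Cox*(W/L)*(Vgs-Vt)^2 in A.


Step 1: Overdrive voltage Vov = Vgs - Vt = 3.0 - 0.6 = 2.4 V
Step 2: W/L = 42/9 = 4.66667
Step 3: Id = 0.5 * 291 * 4.805e-07 * 4.66667 * 2.4^2
Step 4: Id = 1.88e-03 A

1.88e-03


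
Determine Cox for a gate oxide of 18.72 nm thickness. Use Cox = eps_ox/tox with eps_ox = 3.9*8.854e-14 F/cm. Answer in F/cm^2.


Step 1: eps_ox = 3.9 * 8.854e-14 = 3.45306e-13 F/cm
Step 2: tox in cm = 18.72 nm * 1e-7 = 1.8720e-06 cm
Step 3: Cox = 3.45306e-13 / 1.8720e-06 = 1.84e-07 F/cm^2

1.84e-07


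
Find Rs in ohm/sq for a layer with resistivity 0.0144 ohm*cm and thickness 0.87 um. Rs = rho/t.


Step 1: Convert thickness to cm: t = 0.87 um = 8.7000e-05 cm
Step 2: Rs = rho / t = 0.0144 / 8.7000e-05
Step 3: Rs = 165.5 ohm/sq

165.5


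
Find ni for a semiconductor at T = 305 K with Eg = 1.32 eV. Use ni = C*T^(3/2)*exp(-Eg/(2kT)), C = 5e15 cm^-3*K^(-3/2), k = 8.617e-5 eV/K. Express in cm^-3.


Step 1: Compute kT = 8.617e-5 * 305 = 0.02628185 eV
Step 2: Exponent = -Eg/(2kT) = -1.32/(2*0.02628185) = -25.11239
Step 3: T^(3/2) = 305^1.5 = 5326.60
Step 4: ni = 5e15 * 5326.60 * exp(-25.11239) = 3.31e+08 cm^-3

3.31e+08


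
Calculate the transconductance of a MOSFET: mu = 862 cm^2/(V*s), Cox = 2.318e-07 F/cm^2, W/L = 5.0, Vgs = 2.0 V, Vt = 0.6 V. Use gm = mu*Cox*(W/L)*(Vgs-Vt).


Step 1: Vov = Vgs - Vt = 2.0 - 0.6 = 1.4 V
Step 2: gm = mu * Cox * (W/L) * Vov
Step 3: gm = 862 * 2.318e-07 * 5.0 * 1.4 = 1.40e-03 S

1.40e-03


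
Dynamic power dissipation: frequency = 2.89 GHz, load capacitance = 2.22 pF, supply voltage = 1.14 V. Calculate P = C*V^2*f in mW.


Step 1: V^2 = 1.14^2 = 1.2996 V^2
Step 2: P = C*V^2*f = 2.22e-12 F * 1.2996 * 2.89e9 Hz
Step 3: P = 8.33797368e-03 W
Step 4: P = 8.338 mW

8.338


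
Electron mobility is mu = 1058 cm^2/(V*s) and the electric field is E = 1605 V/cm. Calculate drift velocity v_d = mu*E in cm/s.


Step 1: v_d = mu * E
Step 2: v_d = 1058 * 1605 = 1698090
Step 3: v_d = 1.70e+06 cm/s

1.70e+06


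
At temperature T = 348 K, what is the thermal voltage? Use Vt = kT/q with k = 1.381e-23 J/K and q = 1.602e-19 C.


Step 1: kT = 1.381e-23 * 348 = 4.80588e-21 J
Step 2: Vt = kT/q = 4.80588e-21 / 1.602e-19
Step 3: Vt = 0.03 V

0.03


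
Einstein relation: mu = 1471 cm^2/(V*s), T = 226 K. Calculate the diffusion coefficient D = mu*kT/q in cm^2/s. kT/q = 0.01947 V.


Step 1: D = mu * (kT/q)
Step 2: D = 1471 * 0.01947
Step 3: D = 28.64 cm^2/s

28.64


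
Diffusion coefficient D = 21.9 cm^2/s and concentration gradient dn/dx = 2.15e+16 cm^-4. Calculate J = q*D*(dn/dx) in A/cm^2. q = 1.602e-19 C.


Step 1: J = q * D * (dn/dx)
Step 2: J = 1.602e-19 * 21.9 * 2.15e+16
Step 3: J = 7.54e-02 A/cm^2

7.54e-02


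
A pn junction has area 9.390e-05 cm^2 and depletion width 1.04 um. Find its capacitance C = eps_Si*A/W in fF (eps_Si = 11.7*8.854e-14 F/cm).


Step 1: eps_Si = 11.7 * 8.854e-14 = 1.035918e-12 F/cm
Step 2: W in cm = 1.04 * 1e-4 = 1.04e-04 cm
Step 3: C = 1.035918e-12 * 9.390e-05 / 1.04e-04 = 9.353144e-13 F
Step 4: C = 935.31 fF

935.31


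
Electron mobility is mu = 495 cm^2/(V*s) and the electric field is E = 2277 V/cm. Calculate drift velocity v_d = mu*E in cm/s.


Step 1: v_d = mu * E
Step 2: v_d = 495 * 2277 = 1127115
Step 3: v_d = 1.13e+06 cm/s

1.13e+06


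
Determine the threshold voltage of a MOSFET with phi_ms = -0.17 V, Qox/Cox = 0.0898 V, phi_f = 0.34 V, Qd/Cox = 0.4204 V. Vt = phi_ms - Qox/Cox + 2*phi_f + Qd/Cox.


Step 1: Vt = phi_ms - Qox/Cox + 2*phi_f + Qd/Cox
Step 2: Vt = -0.17 - 0.0898 + 2*0.34 + 0.4204
Step 3: Vt = -0.17 - 0.0898 + 0.68 + 0.4204
Step 4: Vt = 0.8406 V

0.8406


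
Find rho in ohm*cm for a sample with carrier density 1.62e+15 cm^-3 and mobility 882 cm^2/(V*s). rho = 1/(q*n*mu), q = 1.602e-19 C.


Step 1: sigma = q * n * mu = 1.602e-19 * 1.62e+15 * 882 = 2.28900e-01 S/cm
Step 2: rho = 1 / sigma = 1 / 2.28900e-01 = 4.369 ohm*cm

4.369


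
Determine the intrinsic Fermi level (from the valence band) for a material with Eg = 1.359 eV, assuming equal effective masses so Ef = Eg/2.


Step 1: For an intrinsic semiconductor, the Fermi level sits at midgap.
Step 2: Ef = Eg / 2 = 1.359 / 2 = 0.6795 eV

0.6795


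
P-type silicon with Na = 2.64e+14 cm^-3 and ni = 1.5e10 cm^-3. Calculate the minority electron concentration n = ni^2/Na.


Step 1: Majority hole concentration p ≈ Na = 2.64e+14 cm^-3
Step 2: n = ni^2 / Na = (1.5e10)^2 / 2.64e+14
Step 3: n = 8.52e+05 cm^-3

8.52e+05


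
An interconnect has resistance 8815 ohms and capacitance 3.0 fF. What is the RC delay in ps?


Step 1: tau = R * C
Step 2: tau = 8815 * 3.0 fF = 8815 * 3.0e-15 F
Step 3: tau = 2.6445e-11 s = 26.445 ps

26.445


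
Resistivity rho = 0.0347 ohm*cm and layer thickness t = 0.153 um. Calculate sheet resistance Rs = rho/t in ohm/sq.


Step 1: Convert thickness to cm: t = 0.153 um = 1.5300e-05 cm
Step 2: Rs = rho / t = 0.0347 / 1.5300e-05
Step 3: Rs = 2268.0 ohm/sq

2268.0


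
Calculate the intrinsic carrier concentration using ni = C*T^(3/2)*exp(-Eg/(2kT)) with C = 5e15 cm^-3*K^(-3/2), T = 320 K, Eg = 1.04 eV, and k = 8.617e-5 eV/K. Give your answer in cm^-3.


Step 1: Compute kT = 8.617e-5 * 320 = 0.0275744 eV
Step 2: Exponent = -Eg/(2kT) = -1.04/(2*0.0275744) = -18.85807
Step 3: T^(3/2) = 320^1.5 = 5724.33
Step 4: ni = 5e15 * 5724.33 * exp(-18.85807) = 1.85e+11 cm^-3

1.85e+11


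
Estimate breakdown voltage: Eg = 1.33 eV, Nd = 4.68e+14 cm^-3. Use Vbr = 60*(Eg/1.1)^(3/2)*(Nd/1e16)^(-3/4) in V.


Step 1: Eg/1.1 = 1.33/1.1 = 1.209091
Step 2: (Eg/1.1)^1.5 = 1.209091^1.5 = 1.329500
Step 3: (Nd/1e16)^(-0.75) = (0.0468)^(-0.75) = 9.938380
Step 4: Vbr = 60 * 1.329500 * 9.938380 = 792.8 V

792.8
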